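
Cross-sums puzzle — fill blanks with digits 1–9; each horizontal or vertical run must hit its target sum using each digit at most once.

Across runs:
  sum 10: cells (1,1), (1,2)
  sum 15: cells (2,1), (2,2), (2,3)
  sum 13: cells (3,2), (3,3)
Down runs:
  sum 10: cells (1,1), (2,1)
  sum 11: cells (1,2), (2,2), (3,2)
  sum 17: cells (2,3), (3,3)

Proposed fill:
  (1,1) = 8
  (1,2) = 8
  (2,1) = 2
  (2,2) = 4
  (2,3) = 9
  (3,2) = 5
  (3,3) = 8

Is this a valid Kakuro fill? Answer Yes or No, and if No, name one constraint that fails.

No — the across run (1,1)–(1,2) sums to 16, not 10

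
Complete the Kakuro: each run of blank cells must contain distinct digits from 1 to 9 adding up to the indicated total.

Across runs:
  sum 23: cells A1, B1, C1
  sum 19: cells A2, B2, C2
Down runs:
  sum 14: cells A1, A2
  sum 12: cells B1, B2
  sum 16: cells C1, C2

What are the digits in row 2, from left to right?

8, 4, 7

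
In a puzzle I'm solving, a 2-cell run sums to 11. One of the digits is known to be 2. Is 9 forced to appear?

Yes

The only way to make 11 from 2 distinct digits under that restriction is {2,9}, which contains 9.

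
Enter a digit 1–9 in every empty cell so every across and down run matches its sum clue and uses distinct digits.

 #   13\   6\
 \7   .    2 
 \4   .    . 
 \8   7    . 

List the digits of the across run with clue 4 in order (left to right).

4 in 2 cells must be {1,3}; 6 in 3 cells must be {1,2,3}.
R1C1 = 7 − 2 = 5 completes the 7 across.
R2C1 = 13 − 12 = 1 completes the 13 down.
R2C2 = 4 − 1 = 3 completes the 4 across.
R3C2 = 8 − 7 = 1 completes the 8 across.

1 3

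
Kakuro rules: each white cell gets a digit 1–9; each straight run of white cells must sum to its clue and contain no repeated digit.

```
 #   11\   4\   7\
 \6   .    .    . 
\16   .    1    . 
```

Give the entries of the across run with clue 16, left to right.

9 1 6

6 in 3 cells must be {1,2,3}; 4 in 2 cells must be {1,3}.
R1C2 = 4 − 1 = 3 completes the 4 down.
R2C3 = 6: the only remaining digit allowed by both the 16 across and the 7 down.
R1C1 = 2: the only remaining digit allowed by both the 6 across and the 11 down.
R1C3 = 6 − 5 = 1 completes the 6 across.
R2C1 = 16 − 7 = 9 completes the 16 across.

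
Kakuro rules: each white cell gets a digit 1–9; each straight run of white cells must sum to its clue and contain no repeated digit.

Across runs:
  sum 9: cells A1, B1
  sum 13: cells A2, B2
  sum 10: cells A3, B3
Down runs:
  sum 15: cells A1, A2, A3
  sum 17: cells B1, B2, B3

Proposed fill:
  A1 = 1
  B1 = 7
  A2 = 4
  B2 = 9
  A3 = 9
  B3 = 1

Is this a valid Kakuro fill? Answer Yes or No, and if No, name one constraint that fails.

No — the down run A1–A3 sums to 14, not 15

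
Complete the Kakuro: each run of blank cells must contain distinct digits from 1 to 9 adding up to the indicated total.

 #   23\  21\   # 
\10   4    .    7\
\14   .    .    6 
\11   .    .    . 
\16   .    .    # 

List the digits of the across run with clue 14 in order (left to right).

16 in 2 cells must be {7,9}.
R1C2 = 10 − 4 = 6 completes the 10 across.
R3C3 = 7 − 6 = 1 completes the 7 down.
No cell is forced outright now. R4C1 can only be 7 or 9 (the digits allowed by both its 16 across and its 23 down). If R4C1 = 7: that forces R2C1 = 3, R2C2 = 5, after which R3C1 would have to be in {2,3,4,6,7,8} for the 11 across but in {9} for the 23 down — contradiction. So R4C1 = 9.
R4C2 = 16 − 9 = 7 completes the 16 across.
Given what's placed, R3C2 must be 3 to fit the 11 across and 21 down.
R2C2 = 21 − 16 = 5 completes the 21 down.
R3C1 = 11 − 4 = 7 completes the 11 across.
R2C1 = 14 − 11 = 3 completes the 14 across.

3, 5, 6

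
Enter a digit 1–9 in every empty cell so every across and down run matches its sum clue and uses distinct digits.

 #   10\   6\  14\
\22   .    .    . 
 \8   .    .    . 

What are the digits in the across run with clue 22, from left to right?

The 22 across and the 6 down share only 5, so R1C2 = 5.
R2C2 = 6 − 5 = 1 completes the 6 down.
Given what's placed, R2C3 must be 5 to fit the 8 across and 14 down.
R1C3 = 14 − 5 = 9 completes the 14 down.
R2C1 = 8 − 6 = 2 completes the 8 across.
R1C1 = 22 − 14 = 8 completes the 22 across.

8 5 9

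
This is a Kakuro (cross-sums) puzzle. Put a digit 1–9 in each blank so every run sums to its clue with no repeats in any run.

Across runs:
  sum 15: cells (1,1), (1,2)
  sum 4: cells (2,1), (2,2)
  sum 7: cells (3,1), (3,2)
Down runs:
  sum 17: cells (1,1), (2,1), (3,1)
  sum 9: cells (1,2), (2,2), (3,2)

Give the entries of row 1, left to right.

4 in 2 cells must be {1,3}.
The 15 across and the 9 down share only 6, so (1,2) = 6.
Given what's placed, (2,2) must be 1 to fit the 4 across and 9 down.
(3,2) = 9 − 7 = 2 completes the 9 down.
(1,1) = 15 − 6 = 9 completes the 15 across.
(2,1) = 4 − 1 = 3 completes the 4 across.
(3,1) = 7 − 2 = 5 completes the 7 across.

9 6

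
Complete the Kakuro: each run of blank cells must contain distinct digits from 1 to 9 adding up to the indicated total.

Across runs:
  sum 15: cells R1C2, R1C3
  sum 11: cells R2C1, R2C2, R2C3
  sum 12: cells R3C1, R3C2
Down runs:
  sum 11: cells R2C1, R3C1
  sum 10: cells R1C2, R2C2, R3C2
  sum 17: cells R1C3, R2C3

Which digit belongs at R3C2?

3

17 in 2 cells must be {8,9}.
The 11 across and the 17 down share only 8, so R2C3 = 8.
R1C3 = 17 − 8 = 9 completes the 17 down.
R2C1 = 2: the only remaining digit allowed by both the 11 across and the 11 down.
R2C2 = 11 − 10 = 1 completes the 11 across.
R3C1 = 11 − 2 = 9 completes the 11 down.
R3C2 = 12 − 9 = 3 completes the 12 across.
R1C2 = 15 − 9 = 6 completes the 15 across.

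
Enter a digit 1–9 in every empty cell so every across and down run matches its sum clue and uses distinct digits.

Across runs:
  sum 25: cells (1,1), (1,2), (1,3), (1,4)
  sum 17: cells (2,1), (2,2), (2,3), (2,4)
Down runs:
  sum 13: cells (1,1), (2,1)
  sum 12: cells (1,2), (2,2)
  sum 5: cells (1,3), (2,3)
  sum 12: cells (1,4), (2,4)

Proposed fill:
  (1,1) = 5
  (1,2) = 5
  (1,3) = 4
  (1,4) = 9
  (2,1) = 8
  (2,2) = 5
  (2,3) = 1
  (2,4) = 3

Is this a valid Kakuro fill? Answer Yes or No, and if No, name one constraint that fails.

No — the down run (1,2)–(2,2) sums to 10, not 12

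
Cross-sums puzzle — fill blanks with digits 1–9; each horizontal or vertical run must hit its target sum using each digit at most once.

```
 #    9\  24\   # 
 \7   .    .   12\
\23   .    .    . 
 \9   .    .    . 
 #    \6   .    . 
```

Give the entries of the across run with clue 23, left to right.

6, 9, 8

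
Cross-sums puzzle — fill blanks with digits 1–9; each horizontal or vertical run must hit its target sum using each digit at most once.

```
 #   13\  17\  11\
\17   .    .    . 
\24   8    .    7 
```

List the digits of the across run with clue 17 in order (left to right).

5 8 4

24 in 3 cells must be {7,8,9}; 17 in 2 cells must be {8,9}.
R1C1 = 13 − 8 = 5 completes the 13 down.
R1C3 = 11 − 7 = 4 completes the 11 down.
R2C2 = 24 − 15 = 9 completes the 24 across.
R1C2 = 17 − 9 = 8 completes the 17 across.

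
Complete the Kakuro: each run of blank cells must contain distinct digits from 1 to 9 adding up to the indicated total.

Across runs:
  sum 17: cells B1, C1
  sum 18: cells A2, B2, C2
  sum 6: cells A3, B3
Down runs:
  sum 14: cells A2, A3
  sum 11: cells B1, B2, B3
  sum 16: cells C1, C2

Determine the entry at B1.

8

17 in 2 cells must be {8,9}; 16 in 2 cells must be {7,9}.
The 17 across and the 11 down share only 8, so B1 = 8.
C1 = 17 − 8 = 9 completes the 17 across.
C2 = 16 − 9 = 7 completes the 16 down.
Intersecting the 6 across with the 14 down forces A3 = 5.
B3 = 6 − 5 = 1 completes the 6 across.
A2 = 14 − 5 = 9 completes the 14 down.
B2 = 18 − 16 = 2 completes the 18 across.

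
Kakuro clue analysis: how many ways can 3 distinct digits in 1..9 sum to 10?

4

3 distinct digits from 1–9 sum between 6 and 24.
Enumerating: {1,2,7}, {1,3,6}, {1,4,5}, {2,3,5}.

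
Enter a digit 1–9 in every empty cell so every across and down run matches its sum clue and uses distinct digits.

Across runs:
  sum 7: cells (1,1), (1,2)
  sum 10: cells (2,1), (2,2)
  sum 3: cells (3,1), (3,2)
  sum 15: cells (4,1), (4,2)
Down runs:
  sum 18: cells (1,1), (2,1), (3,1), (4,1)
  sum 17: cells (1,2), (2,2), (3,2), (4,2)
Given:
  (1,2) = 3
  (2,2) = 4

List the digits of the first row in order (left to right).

3 in 2 cells must be {1,2}.
(1,1) = 7 − 3 = 4 completes the 7 across.
(2,1) = 10 − 4 = 6 completes the 10 across.
(3,1) = 1: the only remaining digit allowed by both the 3 across and the 18 down.
(3,2) = 3 − 1 = 2 completes the 3 across.
(4,1) = 18 − 11 = 7 completes the 18 down.
(4,2) = 15 − 7 = 8 completes the 15 across.

4, 3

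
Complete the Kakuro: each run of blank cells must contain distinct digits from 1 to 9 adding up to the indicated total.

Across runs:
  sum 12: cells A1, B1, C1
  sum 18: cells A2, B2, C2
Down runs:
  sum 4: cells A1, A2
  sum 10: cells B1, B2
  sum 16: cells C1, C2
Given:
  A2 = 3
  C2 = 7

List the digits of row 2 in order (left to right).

4 in 2 cells must be {1,3}; 16 in 2 cells must be {7,9}.
A1 = 4 − 3 = 1 completes the 4 down.
C1 = 16 − 7 = 9 completes the 16 down.
B2 = 18 − 10 = 8 completes the 18 across.
B1 = 12 − 10 = 2 completes the 12 across.

3 8 7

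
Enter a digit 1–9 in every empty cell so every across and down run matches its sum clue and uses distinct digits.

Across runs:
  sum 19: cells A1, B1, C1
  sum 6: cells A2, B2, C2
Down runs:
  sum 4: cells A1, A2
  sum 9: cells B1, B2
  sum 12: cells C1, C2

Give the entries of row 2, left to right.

1 2 3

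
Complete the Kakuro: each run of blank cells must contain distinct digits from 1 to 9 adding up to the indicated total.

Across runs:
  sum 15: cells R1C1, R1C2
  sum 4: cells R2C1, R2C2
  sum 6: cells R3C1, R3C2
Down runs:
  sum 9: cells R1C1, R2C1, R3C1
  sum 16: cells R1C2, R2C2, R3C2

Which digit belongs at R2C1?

4 in 2 cells must be {1,3}.
The 15 across and the 9 down share only 6, so R1C1 = 6.
R1C2 = 15 − 6 = 9 completes the 15 across.
Given what's placed, R2C1 must be 1 to fit the 4 across and 9 down.
R2C2 = 4 − 1 = 3 completes the 4 across.
R3C1 = 9 − 7 = 2 completes the 9 down.
R3C2 = 6 − 2 = 4 completes the 6 across.

1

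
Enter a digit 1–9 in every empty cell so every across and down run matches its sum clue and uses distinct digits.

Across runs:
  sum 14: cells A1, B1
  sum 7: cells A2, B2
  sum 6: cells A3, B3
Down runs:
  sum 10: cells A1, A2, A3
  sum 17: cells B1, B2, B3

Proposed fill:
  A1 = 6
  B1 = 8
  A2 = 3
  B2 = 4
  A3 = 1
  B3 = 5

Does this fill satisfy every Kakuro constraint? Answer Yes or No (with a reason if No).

Yes

Across: 6+8=14; 3+4=7; 1+5=6. Down: 6+3+1=10; 8+4+5=17. No digit repeats within any run.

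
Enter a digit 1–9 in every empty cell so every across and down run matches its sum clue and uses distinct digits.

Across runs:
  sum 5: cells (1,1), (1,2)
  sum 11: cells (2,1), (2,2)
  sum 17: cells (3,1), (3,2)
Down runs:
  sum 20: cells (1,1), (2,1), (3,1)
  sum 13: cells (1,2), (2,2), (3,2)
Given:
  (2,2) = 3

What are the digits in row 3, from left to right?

17 in 2 cells must be {8,9}.
(2,1) = 11 − 3 = 8 completes the 11 across.
Given what's placed, (3,1) must be 9 to fit the 17 across and 20 down.
(3,2) = 17 − 9 = 8 completes the 17 across.
(1,1) = 20 − 17 = 3 completes the 20 down.
(1,2) = 5 − 3 = 2 completes the 5 across.

9, 8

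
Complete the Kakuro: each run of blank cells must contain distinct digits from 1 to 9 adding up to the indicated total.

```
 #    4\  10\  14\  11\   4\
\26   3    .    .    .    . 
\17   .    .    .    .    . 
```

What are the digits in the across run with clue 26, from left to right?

4 in 2 cells must be {1,3}.
R1C5 = 1: the only remaining digit allowed by both the 26 across and the 4 down.
R2C1 = 4 − 3 = 1 completes the 4 down.
R2C5 = 4 − 1 = 3 completes the 4 down.
No cell is forced outright now. R2C3 can only be 5 or 6 (the digits allowed by both its 17 across and its 14 down). If R2C3 = 6: that forces R1C3 = 8, R2C2 = 2, R2C4 = 5, after which R1C2 would have to be in {5,9} for the 26 across but in {8} for the 10 down — contradiction. So R2C3 = 5.
R1C3 = 14 − 5 = 9 completes the 14 down.
Nothing is forced directly, so branch on R2C2, whose candidates are 2 or 6. If R2C2 = 6: then R1C2 would have to be in {5,6,7,8} for the 26 across but in {4} for the 10 down — contradiction. So R2C2 = 2.
R1C2 = 10 − 2 = 8 completes the 10 down.
R1C4 = 26 − 21 = 5 completes the 26 across.

3, 8, 9, 5, 1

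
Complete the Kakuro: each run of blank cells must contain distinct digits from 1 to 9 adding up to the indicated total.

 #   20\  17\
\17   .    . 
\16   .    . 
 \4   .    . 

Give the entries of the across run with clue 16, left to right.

9 7

17 in 2 cells must be {8,9}; 16 in 2 cells must be {7,9}; 4 in 2 cells must be {1,3}.
The 4 across and the 20 down share only 3, so R3C1 = 3.
R3C2 = 4 − 3 = 1 completes the 4 across.
Given what's placed, R1C2 must be 9 to fit the 17 across and 17 down.
R2C1 = 9: the only remaining digit allowed by both the 16 across and the 20 down.
R2C2 = 16 − 9 = 7 completes the 16 across.
R1C1 = 17 − 9 = 8 completes the 17 across.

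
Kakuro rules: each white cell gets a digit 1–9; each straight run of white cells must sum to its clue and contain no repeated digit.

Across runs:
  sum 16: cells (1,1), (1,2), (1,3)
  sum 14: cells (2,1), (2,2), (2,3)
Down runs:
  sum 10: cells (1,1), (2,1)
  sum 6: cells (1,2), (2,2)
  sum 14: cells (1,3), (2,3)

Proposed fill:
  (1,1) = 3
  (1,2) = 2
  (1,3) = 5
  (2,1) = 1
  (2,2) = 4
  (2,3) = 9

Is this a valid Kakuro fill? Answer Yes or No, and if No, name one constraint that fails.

No — the down run (1,1)–(2,1) sums to 4, not 10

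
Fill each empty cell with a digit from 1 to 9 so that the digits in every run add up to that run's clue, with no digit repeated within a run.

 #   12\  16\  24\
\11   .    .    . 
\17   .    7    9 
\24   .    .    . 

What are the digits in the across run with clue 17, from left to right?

24 in 3 cells must be {7,8,9}.
R2C1 = 17 − 16 = 1 completes the 17 across.
R3C2 = 8: the only remaining digit allowed by both the 24 across and the 16 down.
Given what's placed, R3C3 must be 7 to fit the 24 across and 24 down.
R1C2 = 16 − 15 = 1 completes the 16 down.
R1C3 = 24 − 16 = 8 completes the 24 down.
R3C1 = 24 − 15 = 9 completes the 24 across.
R1C1 = 11 − 9 = 2 completes the 11 across.

1 7 9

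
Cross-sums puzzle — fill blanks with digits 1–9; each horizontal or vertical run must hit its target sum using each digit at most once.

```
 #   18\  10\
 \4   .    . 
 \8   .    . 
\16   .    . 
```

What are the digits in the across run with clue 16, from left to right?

4 in 2 cells must be {1,3}; 16 in 2 cells must be {7,9}.
The 16 across and the 10 down share only 7, so R3C2 = 7.
Given what's placed, R1C2 must be 1 to fit the 4 across and 10 down.
R2C2 = 10 − 8 = 2 completes the 10 down.
R3C1 = 16 − 7 = 9 completes the 16 across.
R1C1 = 4 − 1 = 3 completes the 4 across.
R2C1 = 8 − 2 = 6 completes the 8 across.

9 7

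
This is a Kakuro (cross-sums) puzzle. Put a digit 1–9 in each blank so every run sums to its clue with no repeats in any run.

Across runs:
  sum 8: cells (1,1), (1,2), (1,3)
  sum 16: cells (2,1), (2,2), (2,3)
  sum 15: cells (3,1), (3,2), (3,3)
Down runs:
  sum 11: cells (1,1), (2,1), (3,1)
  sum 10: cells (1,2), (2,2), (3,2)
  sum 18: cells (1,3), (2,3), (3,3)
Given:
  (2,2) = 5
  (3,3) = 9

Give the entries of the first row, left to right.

5 1 2

Nothing is forced directly, so branch on (3,2), whose candidates are 1 or 2 or 4. If (3,2) = 1: that forces (1,2) = 4, (3,1) = 5, after which (1,1) would have to be in {1,3} for the 8 across but in {2,4} for the 11 down — contradiction. If (3,2) = 2: that forces (1,2) = 3, (3,1) = 4, (1,1) = 1, (1,3) = 4, after which (2,1) would have to be in {2,3,4,7,8,9} for the 16 across but in {6} for the 11 down — contradiction. So (3,2) = 4.
(1,2) = 10 − 9 = 1 completes the 10 down.
(3,1) = 15 − 13 = 2 completes the 15 across.
No cell is forced outright now. (2,1) can only be 3 or 4 or 8 (the digits allowed by both its 16 across and its 11 down). If (2,1) = 3: then (1,1) would have to be in {2,3,4,5} for the 8 across but in {6} for the 11 down — contradiction. If (2,1) = 8: then (1,1) would have to be in {2,3,4,5} for the 8 across but in {1} for the 11 down — contradiction. So (2,1) = 4.
(1,1) = 11 − 6 = 5 completes the 11 down.
(1,3) = 8 − 6 = 2 completes the 8 across.
(2,3) = 16 − 9 = 7 completes the 16 across.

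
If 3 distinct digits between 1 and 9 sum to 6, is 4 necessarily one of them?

The only way to make 6 from 3 distinct digits is {1,2,3}, which does not contain 4.

No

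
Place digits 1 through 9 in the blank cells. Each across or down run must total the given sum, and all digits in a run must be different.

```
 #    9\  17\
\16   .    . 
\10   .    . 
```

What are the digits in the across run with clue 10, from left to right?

2 8

16 in 2 cells must be {7,9}; 17 in 2 cells must be {8,9}.
The 16 across and the 9 down share only 7, so R1C1 = 7.
R1C2 = 16 − 7 = 9 completes the 16 across.
R2C1 = 9 − 7 = 2 completes the 9 down.
R2C2 = 10 − 2 = 8 completes the 10 across.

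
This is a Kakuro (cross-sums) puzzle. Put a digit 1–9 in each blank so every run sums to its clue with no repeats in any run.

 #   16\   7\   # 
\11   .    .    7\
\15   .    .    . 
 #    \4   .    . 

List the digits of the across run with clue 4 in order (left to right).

4 in 2 cells must be {1,3}; 16 in 2 cells must be {7,9}; 7 in 3 cells must be {1,2,4}.
The 4 across and the 7 down share only 1, so R3C2 = 1.
R3C3 = 4 − 1 = 3 completes the 4 across.
R2C3 = 7 − 3 = 4 completes the 7 down.
R2C1 = 9: the only remaining digit allowed by both the 15 across and the 16 down.
R2C2 = 15 − 13 = 2 completes the 15 across.
R1C1 = 16 − 9 = 7 completes the 16 down.
R1C2 = 11 − 7 = 4 completes the 11 across.

1 3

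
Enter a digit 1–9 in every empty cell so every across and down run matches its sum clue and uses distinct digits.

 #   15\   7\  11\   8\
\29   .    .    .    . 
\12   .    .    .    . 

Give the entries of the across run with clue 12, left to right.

6 2 3 1

29 in 4 cells must be {5,7,8,9}.
Only 5 fits R1C2 under both its across sum 29 and down sum 7.
Given what's placed, R1C4 must be 7 to fit the 29 across and 8 down.
Intersecting the 12 across with the 15 down forces R2C1 = 6.
R2C2 = 7 − 5 = 2 completes the 7 down.
Given what's placed, R2C3 must be 3 to fit the 12 across and 11 down.
R2C4 = 12 − 11 = 1 completes the 12 across.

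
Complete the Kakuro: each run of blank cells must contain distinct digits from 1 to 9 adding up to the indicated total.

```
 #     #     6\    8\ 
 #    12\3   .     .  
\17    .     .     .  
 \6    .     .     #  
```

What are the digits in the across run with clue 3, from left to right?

1 2

3 in 2 cells must be {1,2}; 6 in 3 cells must be {1,2,3}.
Nothing is forced directly, so branch on R1C2, whose candidates are 1 or 2. If R1C2 = 2: that forces R1C3 = 1, R2C3 = 7, R3C2 = 1, after which R2C2 would have to be in {1,2,4,6,8,9} for the 17 across but in {3} for the 6 down — contradiction. So R1C2 = 1.
R1C3 = 3 − 1 = 2 completes the 3 across.
R2C3 = 8 − 2 = 6 completes the 8 down.
R3C2 = 2: the only remaining digit allowed by both the 6 across and the 6 down.
R2C2 = 6 − 3 = 3 completes the 6 down.
R3C1 = 6 − 2 = 4 completes the 6 across.
R2C1 = 17 − 9 = 8 completes the 17 across.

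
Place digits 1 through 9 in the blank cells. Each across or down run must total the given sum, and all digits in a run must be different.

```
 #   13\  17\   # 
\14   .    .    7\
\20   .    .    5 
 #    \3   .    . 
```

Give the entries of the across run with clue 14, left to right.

3 in 2 cells must be {1,2}.
R3C3 = 7 − 5 = 2 completes the 7 down.
R3C2 = 3 − 2 = 1 completes the 3 across.
Given what's placed, R1C2 must be 9 to fit the 14 across and 17 down.
R2C2 = 17 − 10 = 7 completes the 17 down.
R1C1 = 14 − 9 = 5 completes the 14 across.
R2C1 = 20 − 12 = 8 completes the 20 across.

5 9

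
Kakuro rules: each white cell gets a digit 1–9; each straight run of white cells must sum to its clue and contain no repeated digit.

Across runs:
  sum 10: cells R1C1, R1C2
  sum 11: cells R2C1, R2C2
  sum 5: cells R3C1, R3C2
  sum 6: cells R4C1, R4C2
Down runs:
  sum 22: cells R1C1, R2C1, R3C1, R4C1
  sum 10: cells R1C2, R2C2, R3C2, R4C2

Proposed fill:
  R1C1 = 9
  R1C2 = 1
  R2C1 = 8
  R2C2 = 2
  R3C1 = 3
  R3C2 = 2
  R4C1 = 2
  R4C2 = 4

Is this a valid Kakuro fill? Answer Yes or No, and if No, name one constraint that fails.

No — the down run R1C2–R4C2 sums to 9, not 10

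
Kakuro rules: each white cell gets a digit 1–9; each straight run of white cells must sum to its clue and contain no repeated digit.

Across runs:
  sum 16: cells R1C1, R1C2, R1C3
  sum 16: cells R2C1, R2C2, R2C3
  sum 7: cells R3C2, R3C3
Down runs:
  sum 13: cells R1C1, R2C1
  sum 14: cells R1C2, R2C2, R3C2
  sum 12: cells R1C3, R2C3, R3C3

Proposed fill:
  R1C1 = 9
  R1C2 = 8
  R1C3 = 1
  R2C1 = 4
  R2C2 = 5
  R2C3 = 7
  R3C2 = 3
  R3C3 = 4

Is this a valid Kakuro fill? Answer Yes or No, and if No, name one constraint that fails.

No — the across run R1C1–R1C3 sums to 18, not 16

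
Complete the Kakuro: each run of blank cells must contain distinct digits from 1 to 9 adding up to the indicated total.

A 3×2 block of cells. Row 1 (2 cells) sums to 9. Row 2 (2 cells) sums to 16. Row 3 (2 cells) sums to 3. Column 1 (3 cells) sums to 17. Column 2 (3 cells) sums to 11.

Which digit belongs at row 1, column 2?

3

16 in 2 cells must be {7,9}; 3 in 2 cells must be {1,2}.
The 16 across and the 11 down share only 7, so (2,2) = 7.
Given what's placed, (3,2) must be 1 to fit the 3 across and 11 down.
(1,2) = 11 − 8 = 3 completes the 11 down.
(2,1) = 16 − 7 = 9 completes the 16 across.
(3,1) = 3 − 1 = 2 completes the 3 across.
(1,1) = 9 − 3 = 6 completes the 9 across.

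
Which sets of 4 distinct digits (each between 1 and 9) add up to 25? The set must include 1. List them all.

{1,7,8,9}

4 distinct digits from 1–9 sum between 10 and 30.
Keeping only sets containing 1.
Only one set works: {1,7,8,9}.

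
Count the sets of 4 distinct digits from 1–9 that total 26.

5

4 distinct digits from 1–9 sum between 10 and 30.
Enumerating: {2,7,8,9}, {3,6,8,9}, {4,5,8,9}, {4,6,7,9}, {5,6,7,8}.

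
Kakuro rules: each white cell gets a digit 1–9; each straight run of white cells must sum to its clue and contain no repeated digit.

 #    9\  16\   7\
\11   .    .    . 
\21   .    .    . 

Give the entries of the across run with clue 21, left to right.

8, 9, 4

16 in 2 cells must be {7,9}.
The 11 across and the 16 down share only 7, so R1C2 = 7.
R2C2 = 16 − 7 = 9 completes the 16 down.
Nothing is forced directly, so branch on R2C3, whose candidates are 4 or 5. If R2C3 = 5: then R1C3 would have to be in {1,3} for the 11 across but in {2} for the 7 down — contradiction. So R2C3 = 4.
R1C3 = 7 − 4 = 3 completes the 7 down.
R2C1 = 21 − 13 = 8 completes the 21 across.
R1C1 = 11 − 10 = 1 completes the 11 across.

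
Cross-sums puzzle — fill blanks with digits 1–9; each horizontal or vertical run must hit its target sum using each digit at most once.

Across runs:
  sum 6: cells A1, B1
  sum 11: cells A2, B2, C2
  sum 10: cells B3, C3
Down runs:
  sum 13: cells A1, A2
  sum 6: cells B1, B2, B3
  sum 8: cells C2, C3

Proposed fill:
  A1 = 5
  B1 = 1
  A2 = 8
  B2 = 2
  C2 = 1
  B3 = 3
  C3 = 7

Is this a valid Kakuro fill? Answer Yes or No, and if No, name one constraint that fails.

Yes

Across: 5+1=6; 8+2+1=11; 3+7=10. Down: 5+8=13; 1+2+3=6; 1+7=8. No digit repeats within any run.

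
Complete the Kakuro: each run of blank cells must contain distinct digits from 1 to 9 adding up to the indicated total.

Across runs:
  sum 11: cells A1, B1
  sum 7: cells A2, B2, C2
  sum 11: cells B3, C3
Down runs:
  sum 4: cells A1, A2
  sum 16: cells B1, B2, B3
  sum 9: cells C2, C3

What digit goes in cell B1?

7 in 3 cells must be {1,2,4}; 4 in 2 cells must be {1,3}.
The 11 across and the 4 down share only 3, so A1 = 3.
B1 = 11 − 3 = 8 completes the 11 across.
A2 = 4 − 3 = 1 completes the 4 down.
B2 = 2: the only remaining digit allowed by both the 7 across and the 16 down.
C2 = 7 − 3 = 4 completes the 7 across.
B3 = 16 − 10 = 6 completes the 16 down.
C3 = 11 − 6 = 5 completes the 11 across.

8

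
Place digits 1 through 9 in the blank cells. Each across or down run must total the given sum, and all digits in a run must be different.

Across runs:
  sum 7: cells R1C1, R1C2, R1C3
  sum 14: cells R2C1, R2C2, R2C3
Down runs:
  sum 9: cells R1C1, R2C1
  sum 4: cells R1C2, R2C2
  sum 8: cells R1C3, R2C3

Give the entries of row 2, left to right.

7 in 3 cells must be {1,2,4}; 4 in 2 cells must be {1,3}.
The 7 across and the 4 down share only 1, so R1C2 = 1.
Given what's placed, R1C3 must be 2 to fit the 7 across and 8 down.
R2C2 = 4 − 1 = 3 completes the 4 down.
R2C3 = 8 − 2 = 6 completes the 8 down.
R1C1 = 7 − 3 = 4 completes the 7 across.
R2C1 = 14 − 9 = 5 completes the 14 across.

5, 3, 6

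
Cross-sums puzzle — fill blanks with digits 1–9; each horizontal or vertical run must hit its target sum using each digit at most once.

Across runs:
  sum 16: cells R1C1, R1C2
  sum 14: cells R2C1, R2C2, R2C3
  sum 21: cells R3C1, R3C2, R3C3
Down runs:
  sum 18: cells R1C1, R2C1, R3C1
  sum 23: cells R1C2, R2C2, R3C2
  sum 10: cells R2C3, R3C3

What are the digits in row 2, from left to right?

16 in 2 cells must be {7,9}; 23 in 3 cells must be {6,8,9}.
Only 9 fits R1C2 under both its across sum 16 and down sum 23.
R1C1 = 16 − 9 = 7 completes the 16 across.
Nothing is forced directly, so branch on R2C2, whose candidates are 6 or 8. If R2C2 = 8: that forces R3C2 = 6, R3C1 = 8, R3C3 = 7, after which R2C1 would have to be in {1,2,4,5} for the 14 across but in {3} for the 18 down — contradiction. So R2C2 = 6.
R3C2 = 23 − 15 = 8 completes the 23 down.
No cell is forced outright now. R2C1 can only be 3 or 5 (the digits allowed by both its 14 across and its 18 down). If R2C1 = 3: then R2C3 would have to be in {5} for the 14 across but in {1,2,3,4,6,7,8,9} for the 10 down — contradiction. So R2C1 = 5.
R2C3 = 14 − 11 = 3 completes the 14 across.

5 6 3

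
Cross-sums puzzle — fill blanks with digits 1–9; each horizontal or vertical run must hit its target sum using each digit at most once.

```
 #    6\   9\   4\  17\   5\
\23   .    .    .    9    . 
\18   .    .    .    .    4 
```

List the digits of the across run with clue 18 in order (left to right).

2, 3, 1, 8, 4

4 in 2 cells must be {1,3}; 17 in 2 cells must be {8,9}.
R1C5 = 5 − 4 = 1 completes the 5 down.
R2C4 = 17 − 9 = 8 completes the 17 down.
R1C3 = 3: the only remaining digit allowed by both the 23 across and the 4 down.
R2C3 = 4 − 3 = 1 completes the 4 down.
Given what's placed, R2C1 must be 2 to fit the 18 across and 6 down.
R2C2 = 18 − 15 = 3 completes the 18 across.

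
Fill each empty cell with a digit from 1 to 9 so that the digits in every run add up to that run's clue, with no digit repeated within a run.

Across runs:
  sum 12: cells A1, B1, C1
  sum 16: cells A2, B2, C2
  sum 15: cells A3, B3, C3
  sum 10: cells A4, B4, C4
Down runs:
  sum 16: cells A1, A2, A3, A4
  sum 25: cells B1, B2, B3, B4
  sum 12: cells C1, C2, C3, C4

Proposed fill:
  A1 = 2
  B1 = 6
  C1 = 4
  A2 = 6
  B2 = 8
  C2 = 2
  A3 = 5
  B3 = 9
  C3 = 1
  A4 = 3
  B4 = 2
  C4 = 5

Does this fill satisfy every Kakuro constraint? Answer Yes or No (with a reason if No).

Across: 2+6+4=12; 6+8+2=16; 5+9+1=15; 3+2+5=10. Down: 2+6+5+3=16; 6+8+9+2=25; 4+2+1+5=12. No digit repeats within any run.

Yes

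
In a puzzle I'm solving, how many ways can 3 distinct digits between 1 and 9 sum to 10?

4

3 distinct digits from 1–9 sum between 6 and 24.
Enumerating: {1,2,7}, {1,3,6}, {1,4,5}, {2,3,5}.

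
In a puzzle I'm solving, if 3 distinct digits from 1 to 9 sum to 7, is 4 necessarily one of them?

Yes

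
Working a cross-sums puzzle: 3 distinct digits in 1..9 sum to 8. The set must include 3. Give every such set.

3 distinct digits from 1–9 sum between 6 and 24.
Keeping only sets containing 3.
Only one set works: {1,3,4}.

{1,3,4}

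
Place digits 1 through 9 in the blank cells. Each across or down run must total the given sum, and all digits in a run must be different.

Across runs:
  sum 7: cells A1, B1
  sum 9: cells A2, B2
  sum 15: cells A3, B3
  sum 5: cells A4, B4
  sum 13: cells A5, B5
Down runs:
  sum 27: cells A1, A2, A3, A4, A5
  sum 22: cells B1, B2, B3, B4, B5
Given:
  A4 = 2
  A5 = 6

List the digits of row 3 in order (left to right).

B4 = 5 − 2 = 3 completes the 5 across.
B5 = 13 − 6 = 7 completes the 13 across.
Nothing is forced directly, so branch on A1, whose candidates are 3 or 4. If A1 = 4: then B1 would have to be in {3} for the 7 across but in {1,2,4,5,6,9} for the 22 down — contradiction. So A1 = 3.
B1 = 7 − 3 = 4 completes the 7 across.
A2 = 7: the only remaining digit allowed by both the 9 across and the 27 down.
B2 = 9 − 7 = 2 completes the 9 across.
A3 = 27 − 18 = 9 completes the 27 down.
B3 = 15 − 9 = 6 completes the 15 across.

9, 6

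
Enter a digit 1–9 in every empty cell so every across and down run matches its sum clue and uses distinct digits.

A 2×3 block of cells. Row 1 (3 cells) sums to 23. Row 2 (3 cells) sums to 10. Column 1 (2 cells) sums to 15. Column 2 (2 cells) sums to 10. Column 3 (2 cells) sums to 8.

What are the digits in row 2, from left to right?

23 in 3 cells must be {6,8,9}.
The 23 across and the 8 down share only 6, so (1,3) = 6.
(2,3) = 8 − 6 = 2 completes the 8 down.
Given what's placed, (2,1) must be 7 to fit the 10 across and 15 down.
(2,2) = 10 − 9 = 1 completes the 10 across.
(1,1) = 15 − 7 = 8 completes the 15 down.
(1,2) = 23 − 14 = 9 completes the 23 across.

7 1 2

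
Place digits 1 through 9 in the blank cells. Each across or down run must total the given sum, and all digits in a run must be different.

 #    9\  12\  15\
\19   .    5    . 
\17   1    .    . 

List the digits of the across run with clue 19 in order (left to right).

8 5 6

R1C1 = 9 − 1 = 8 completes the 9 down.
R1C3 = 19 − 13 = 6 completes the 19 across.
R2C2 = 12 − 5 = 7 completes the 12 down.
R2C3 = 17 − 8 = 9 completes the 17 across.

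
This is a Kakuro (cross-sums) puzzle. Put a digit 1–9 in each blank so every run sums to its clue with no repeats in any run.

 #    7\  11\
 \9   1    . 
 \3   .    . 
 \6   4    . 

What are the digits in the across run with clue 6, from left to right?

4 2

3 in 2 cells must be {1,2}; 7 in 3 cells must be {1,2,4}.
R1C2 = 9 − 1 = 8 completes the 9 across.
R2C1 = 7 − 5 = 2 completes the 7 down.
R2C2 = 3 − 2 = 1 completes the 3 across.
R3C2 = 6 − 4 = 2 completes the 6 across.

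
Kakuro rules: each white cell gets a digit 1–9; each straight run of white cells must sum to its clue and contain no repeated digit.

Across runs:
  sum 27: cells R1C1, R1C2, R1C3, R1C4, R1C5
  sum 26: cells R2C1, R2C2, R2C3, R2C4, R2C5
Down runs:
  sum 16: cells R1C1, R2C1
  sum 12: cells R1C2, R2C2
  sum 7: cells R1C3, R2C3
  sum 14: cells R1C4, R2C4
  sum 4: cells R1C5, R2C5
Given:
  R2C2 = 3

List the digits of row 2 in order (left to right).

16 in 2 cells must be {7,9}; 4 in 2 cells must be {1,3}.
R1C2 = 12 − 3 = 9 completes the 12 down.
Given what's placed, R2C5 must be 1 to fit the 26 across and 4 down.
Given what's placed, R1C1 must be 7 to fit the 27 across and 16 down.
R1C5 = 4 − 1 = 3 completes the 4 down.
R2C1 = 16 − 7 = 9 completes the 16 down.
R1C4 = 6: the only remaining digit allowed by both the 27 across and the 14 down.
R2C4 = 14 − 6 = 8 completes the 14 down.
R1C3 = 27 − 25 = 2 completes the 27 across.
R2C3 = 26 − 21 = 5 completes the 26 across.

9 3 5 8 1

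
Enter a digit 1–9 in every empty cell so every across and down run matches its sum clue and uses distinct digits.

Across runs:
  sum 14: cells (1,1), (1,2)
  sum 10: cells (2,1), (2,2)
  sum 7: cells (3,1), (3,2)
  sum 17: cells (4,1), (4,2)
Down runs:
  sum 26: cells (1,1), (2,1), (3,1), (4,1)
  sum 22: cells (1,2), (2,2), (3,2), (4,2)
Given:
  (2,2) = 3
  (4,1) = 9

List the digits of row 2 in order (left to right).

7, 3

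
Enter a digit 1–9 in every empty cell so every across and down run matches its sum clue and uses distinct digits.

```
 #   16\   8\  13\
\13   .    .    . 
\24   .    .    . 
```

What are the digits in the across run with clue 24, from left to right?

9 7 8

24 in 3 cells must be {7,8,9}; 16 in 2 cells must be {7,9}.
The 24 across and the 8 down share only 7, so R2C2 = 7.
R1C2 = 8 − 7 = 1 completes the 8 down.
Given what's placed, R2C1 must be 9 to fit the 24 across and 16 down.
R2C3 = 24 − 16 = 8 completes the 24 across.
R1C1 = 16 − 9 = 7 completes the 16 down.
R1C3 = 13 − 8 = 5 completes the 13 across.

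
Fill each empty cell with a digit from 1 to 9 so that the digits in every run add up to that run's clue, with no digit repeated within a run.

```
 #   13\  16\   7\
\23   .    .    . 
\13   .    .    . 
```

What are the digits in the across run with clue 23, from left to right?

8, 9, 6

23 in 3 cells must be {6,8,9}; 16 in 2 cells must be {7,9}.
The 23 across and the 16 down share only 9, so R1C2 = 9.
Given what's placed, R1C3 must be 6 to fit the 23 across and 7 down.
R2C2 = 16 − 9 = 7 completes the 16 down.
R2C3 = 7 − 6 = 1 completes the 7 down.
R1C1 = 23 − 15 = 8 completes the 23 across.
R2C1 = 13 − 8 = 5 completes the 13 across.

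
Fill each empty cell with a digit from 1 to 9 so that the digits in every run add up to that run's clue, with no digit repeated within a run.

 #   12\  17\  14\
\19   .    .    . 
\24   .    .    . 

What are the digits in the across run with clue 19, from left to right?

24 in 3 cells must be {7,8,9}; 17 in 2 cells must be {8,9}.
Nothing is forced directly, so branch on R1C2, whose candidates are 8 or 9. If R1C2 = 9: that forces R2C2 = 8, R2C3 = 9, after which R1C3 would have to be in {2,3,4,6,7,8} for the 19 across but in {5} for the 14 down — contradiction. So R1C2 = 8.
R2C2 = 17 − 8 = 9 completes the 17 down.
Given what's placed, R2C3 must be 8 to fit the 24 across and 14 down.
R1C3 = 14 − 8 = 6 completes the 14 down.
R2C1 = 24 − 17 = 7 completes the 24 across.
R1C1 = 19 − 14 = 5 completes the 19 across.

5 8 6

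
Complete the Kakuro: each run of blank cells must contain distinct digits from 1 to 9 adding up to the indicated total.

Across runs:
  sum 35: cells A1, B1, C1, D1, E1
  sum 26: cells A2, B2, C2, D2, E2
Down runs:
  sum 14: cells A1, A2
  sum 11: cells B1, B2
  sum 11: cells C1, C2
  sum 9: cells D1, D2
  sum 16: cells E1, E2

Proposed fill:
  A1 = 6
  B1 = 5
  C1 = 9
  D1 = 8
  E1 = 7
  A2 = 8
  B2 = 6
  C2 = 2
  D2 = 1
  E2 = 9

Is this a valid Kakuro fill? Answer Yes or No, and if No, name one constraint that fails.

Yes

Across: 6+5+9+8+7=35; 8+6+2+1+9=26. Down: 6+8=14; 5+6=11; 9+2=11; 8+1=9; 7+9=16. No digit repeats within any run.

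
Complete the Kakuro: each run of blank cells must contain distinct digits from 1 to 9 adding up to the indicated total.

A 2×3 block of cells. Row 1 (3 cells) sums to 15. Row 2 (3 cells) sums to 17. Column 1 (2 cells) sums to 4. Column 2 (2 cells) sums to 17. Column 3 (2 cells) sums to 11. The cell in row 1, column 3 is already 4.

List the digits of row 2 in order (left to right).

4 in 2 cells must be {1,3}; 17 in 2 cells must be {8,9}.
(1,1) = 3: the only remaining digit allowed by both the 15 across and the 4 down.
(1,2) = 15 − 7 = 8 completes the 15 across.
(2,1) = 4 − 3 = 1 completes the 4 down.
(2,2) = 17 − 8 = 9 completes the 17 down.
(2,3) = 17 − 10 = 7 completes the 17 across.

1, 9, 7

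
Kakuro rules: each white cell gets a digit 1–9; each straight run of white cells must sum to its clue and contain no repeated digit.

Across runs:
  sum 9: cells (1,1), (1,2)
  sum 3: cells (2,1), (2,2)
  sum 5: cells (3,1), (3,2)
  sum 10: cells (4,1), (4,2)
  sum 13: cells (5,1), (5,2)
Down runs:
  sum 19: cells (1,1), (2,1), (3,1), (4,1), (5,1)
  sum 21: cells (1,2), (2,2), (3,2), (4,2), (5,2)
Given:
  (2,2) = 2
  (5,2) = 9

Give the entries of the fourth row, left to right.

3 in 2 cells must be {1,2}.
(2,1) = 3 − 2 = 1 completes the 3 across.
(5,1) = 13 − 9 = 4 completes the 13 across.
No cell is forced outright now. (3,1) can only be 2 or 3 (the digits allowed by both its 5 across and its 19 down). If (3,1) = 3: then (3,2) would have to be in {2} for the 5 across but in {1,3,4,5,6} for the 21 down — contradiction. So (3,1) = 2.
(3,2) = 5 − 2 = 3 completes the 5 across.
No cell is forced outright now. (1,2) can only be 1 or 6 (the digits allowed by both its 9 across and its 21 down). If (1,2) = 1: then (1,1) would have to be in {8} for the 9 across but in {3,5,7,9} for the 19 down — contradiction. So (1,2) = 6.
(1,1) = 9 − 6 = 3 completes the 9 across.
(4,1) = 19 − 10 = 9 completes the 19 down.
(4,2) = 10 − 9 = 1 completes the 10 across.

9, 1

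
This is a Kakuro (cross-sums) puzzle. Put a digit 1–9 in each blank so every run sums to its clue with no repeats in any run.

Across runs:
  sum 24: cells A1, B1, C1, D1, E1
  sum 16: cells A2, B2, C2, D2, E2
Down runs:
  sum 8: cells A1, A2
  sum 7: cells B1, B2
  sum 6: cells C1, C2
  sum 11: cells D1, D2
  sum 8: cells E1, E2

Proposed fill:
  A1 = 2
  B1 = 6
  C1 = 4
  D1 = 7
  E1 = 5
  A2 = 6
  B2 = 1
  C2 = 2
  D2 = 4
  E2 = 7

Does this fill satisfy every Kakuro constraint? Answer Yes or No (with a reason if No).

No — the down run E1–E2 sums to 12, not 8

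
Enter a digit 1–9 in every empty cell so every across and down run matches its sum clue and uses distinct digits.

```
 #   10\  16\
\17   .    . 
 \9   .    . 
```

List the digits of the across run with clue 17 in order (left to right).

8 9

17 in 2 cells must be {8,9}; 16 in 2 cells must be {7,9}.
The 17 across and the 16 down share only 9, so R1C2 = 9.
R2C2 = 16 − 9 = 7 completes the 16 down.
R1C1 = 17 − 9 = 8 completes the 17 across.
R2C1 = 9 − 7 = 2 completes the 9 across.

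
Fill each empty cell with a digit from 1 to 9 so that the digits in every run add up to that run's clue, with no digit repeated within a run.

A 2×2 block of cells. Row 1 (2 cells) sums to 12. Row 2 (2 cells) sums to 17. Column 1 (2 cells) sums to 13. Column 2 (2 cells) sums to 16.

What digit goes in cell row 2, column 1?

8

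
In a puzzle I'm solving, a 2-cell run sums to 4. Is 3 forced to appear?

The only way to make 4 from 2 distinct digits is {1,3}, which contains 3.

Yes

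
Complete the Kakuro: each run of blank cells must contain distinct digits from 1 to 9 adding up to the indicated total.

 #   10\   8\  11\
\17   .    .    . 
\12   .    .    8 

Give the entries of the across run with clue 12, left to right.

1 3 8

R1C3 = 11 − 8 = 3 completes the 11 down.
No cell is forced outright now. R2C1 can only be 1 or 3 (the digits allowed by both its 12 across and its 10 down). If R2C1 = 3: then R1C1 would have to be in {5,6,8,9} for the 17 across but in {7} for the 10 down — contradiction. So R2C1 = 1.
R1C1 = 10 − 1 = 9 completes the 10 down.
R1C2 = 17 − 12 = 5 completes the 17 across.
R2C2 = 12 − 9 = 3 completes the 12 across.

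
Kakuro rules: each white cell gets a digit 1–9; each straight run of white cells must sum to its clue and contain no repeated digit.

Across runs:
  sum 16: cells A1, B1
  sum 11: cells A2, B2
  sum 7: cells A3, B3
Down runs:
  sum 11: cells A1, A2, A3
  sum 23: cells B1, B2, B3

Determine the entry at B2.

16 in 2 cells must be {7,9}; 23 in 3 cells must be {6,8,9}.
The 16 across and the 11 down share only 7, so A1 = 7.
B1 = 16 − 7 = 9 completes the 16 across.
Given what's placed, A2 must be 3 to fit the 11 across and 11 down.
B2 = 11 − 3 = 8 completes the 11 across.
A3 = 11 − 10 = 1 completes the 11 down.
B3 = 7 − 1 = 6 completes the 7 across.

8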